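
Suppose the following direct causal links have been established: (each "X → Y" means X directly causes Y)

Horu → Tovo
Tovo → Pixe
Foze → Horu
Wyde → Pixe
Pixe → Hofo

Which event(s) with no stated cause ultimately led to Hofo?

Tracing upstream from Hofo: Hofo ← Pixe ← Wyde.
A separate upstream branch: Hofo ← Pixe ← Tovo ← Horu ← Foze.
Each of those chain origins has no stated cause.

Foze, Wyde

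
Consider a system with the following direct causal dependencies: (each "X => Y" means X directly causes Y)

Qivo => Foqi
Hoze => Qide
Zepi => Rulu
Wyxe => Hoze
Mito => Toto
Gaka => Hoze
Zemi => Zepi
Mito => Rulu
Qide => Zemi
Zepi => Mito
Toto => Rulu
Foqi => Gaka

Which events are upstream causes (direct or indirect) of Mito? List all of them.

Foqi, Gaka, Hoze, Qide, Qivo, Wyxe, Zemi, Zepi

Immediate cause of Mito: Zepi.
Further upstream: Qivo, Foqi, Wyxe, Gaka, Hoze, Qide, Zemi.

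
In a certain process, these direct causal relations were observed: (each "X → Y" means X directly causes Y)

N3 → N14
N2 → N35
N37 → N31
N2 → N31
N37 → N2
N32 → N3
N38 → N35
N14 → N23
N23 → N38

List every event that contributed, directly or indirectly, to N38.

N14, N23, N3, N32

Immediate cause of N38: N23.
Further upstream: N32, N3, N14.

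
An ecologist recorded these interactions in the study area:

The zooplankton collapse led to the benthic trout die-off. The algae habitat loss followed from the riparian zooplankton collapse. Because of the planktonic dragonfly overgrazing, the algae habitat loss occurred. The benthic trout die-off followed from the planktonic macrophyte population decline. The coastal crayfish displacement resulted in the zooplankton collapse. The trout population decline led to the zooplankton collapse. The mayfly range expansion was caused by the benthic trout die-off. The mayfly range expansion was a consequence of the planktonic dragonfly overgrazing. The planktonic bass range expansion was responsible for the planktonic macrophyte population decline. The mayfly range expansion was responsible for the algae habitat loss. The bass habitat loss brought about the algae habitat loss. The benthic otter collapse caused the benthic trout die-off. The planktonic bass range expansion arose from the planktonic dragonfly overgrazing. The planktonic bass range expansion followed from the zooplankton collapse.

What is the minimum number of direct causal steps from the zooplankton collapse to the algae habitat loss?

Shortest chain: the zooplankton collapse → the benthic trout die-off → the mayfly range expansion → the algae habitat loss.

3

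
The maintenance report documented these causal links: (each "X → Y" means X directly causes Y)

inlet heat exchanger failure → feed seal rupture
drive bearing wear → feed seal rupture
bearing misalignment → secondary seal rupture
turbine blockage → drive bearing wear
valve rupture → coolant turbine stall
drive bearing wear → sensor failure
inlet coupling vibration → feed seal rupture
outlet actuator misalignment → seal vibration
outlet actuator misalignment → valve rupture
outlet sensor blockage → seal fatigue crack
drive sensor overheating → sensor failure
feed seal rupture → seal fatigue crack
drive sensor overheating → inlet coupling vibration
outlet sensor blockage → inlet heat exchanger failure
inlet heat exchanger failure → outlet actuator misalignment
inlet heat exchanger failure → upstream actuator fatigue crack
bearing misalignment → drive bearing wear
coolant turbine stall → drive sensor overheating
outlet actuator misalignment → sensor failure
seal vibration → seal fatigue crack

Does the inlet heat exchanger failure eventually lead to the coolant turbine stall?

Yes

There is a causal chain: the inlet heat exchanger failure → the outlet actuator misalignment → the valve rupture → the coolant turbine stall.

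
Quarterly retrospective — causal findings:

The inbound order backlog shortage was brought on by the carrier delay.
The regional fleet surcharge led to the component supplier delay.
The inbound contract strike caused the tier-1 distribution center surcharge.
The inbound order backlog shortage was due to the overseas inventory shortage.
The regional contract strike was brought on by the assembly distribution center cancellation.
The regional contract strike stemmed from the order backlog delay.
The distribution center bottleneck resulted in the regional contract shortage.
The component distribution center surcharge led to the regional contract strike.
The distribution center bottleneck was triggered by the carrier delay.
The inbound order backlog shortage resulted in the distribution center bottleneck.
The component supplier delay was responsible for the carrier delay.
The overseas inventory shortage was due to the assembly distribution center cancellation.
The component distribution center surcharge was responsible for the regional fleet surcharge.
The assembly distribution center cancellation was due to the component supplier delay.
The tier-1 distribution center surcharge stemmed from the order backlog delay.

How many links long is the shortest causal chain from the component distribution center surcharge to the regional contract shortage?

5

Shortest chain: the component distribution center surcharge → the regional fleet surcharge → the component supplier delay → the carrier delay → the distribution center bottleneck → the regional contract shortage.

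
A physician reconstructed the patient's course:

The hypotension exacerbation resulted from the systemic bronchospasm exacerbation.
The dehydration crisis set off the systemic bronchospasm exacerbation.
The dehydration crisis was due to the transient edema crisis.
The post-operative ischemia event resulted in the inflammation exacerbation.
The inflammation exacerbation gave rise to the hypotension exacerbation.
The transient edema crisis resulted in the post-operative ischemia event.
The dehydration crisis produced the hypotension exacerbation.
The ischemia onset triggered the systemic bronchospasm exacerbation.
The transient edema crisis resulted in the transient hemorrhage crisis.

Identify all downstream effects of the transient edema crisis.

Direct effects: the transient hemorrhage crisis, the post-operative ischemia event, the dehydration crisis.
2 steps out: the systemic bronchospasm exacerbation, the inflammation exacerbation, the hypotension exacerbation.
Not reachable from it: the ischemia onset.

the dehydration crisis, the hypotension exacerbation, the inflammation exacerbation, the post-operative ischemia event, the systemic bronchospasm exacerbation, the transient hemorrhage crisis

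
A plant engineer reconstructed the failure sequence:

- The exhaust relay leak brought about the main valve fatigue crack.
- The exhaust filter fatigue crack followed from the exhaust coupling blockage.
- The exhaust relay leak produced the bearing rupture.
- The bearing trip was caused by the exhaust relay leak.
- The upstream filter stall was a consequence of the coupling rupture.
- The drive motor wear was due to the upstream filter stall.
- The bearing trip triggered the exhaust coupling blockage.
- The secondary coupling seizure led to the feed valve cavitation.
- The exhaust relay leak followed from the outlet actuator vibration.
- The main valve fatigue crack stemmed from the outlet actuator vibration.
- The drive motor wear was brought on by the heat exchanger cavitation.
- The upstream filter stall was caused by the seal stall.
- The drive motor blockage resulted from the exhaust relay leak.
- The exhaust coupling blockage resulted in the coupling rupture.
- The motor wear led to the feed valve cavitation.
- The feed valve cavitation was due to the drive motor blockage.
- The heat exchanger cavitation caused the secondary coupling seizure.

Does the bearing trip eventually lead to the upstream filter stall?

Yes

There is a causal chain: the bearing trip → the exhaust coupling blockage → the coupling rupture → the upstream filter stall.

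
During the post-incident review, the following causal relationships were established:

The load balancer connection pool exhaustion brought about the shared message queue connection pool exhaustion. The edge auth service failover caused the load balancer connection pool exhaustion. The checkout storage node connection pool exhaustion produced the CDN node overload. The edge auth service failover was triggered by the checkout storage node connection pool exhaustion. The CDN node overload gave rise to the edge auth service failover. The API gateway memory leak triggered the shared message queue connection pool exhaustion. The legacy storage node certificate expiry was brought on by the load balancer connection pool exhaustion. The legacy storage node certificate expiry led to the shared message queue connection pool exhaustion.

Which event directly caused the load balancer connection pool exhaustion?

Upstream contributors include the checkout storage node connection pool exhaustion, the CDN node overload, but only the edge auth service failover feeds directly into the load balancer connection pool exhaustion.

the edge auth service failover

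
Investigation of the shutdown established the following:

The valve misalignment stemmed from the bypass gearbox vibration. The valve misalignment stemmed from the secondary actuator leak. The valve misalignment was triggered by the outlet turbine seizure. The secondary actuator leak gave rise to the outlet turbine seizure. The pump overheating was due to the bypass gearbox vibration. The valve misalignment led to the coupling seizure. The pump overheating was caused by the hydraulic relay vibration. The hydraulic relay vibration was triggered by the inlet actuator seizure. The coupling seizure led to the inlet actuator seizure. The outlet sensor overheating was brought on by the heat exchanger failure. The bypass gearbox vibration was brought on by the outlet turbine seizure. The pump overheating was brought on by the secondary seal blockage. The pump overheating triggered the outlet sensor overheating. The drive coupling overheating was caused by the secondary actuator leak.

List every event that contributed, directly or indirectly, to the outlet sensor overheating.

the bypass gearbox vibration, the coupling seizure, the heat exchanger failure, the hydraulic relay vibration, the inlet actuator seizure, the outlet turbine seizure, the pump overheating, the secondary actuator leak, the secondary seal blockage, the valve misalignment

Immediate causes of the outlet sensor overheating: the heat exchanger failure, the pump overheating.
Further upstream: the secondary actuator leak, the outlet turbine seizure, the bypass gearbox vibration, the valve misalignment, the coupling seizure, the inlet actuator seizure, the hydraulic relay vibration, the secondary seal blockage.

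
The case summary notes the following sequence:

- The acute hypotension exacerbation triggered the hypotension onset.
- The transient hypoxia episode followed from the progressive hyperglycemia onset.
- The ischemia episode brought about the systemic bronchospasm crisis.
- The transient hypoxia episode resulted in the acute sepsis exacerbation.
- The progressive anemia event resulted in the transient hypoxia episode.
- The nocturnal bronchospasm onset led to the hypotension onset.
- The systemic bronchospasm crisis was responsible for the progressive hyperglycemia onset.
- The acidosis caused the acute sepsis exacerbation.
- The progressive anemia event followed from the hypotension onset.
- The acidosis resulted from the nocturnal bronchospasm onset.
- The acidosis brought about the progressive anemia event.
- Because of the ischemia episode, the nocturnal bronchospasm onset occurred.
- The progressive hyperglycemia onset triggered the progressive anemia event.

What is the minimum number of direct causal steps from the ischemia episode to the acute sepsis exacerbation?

Shortest chain: the ischemia episode → the nocturnal bronchospasm onset → the acidosis → the acute sepsis exacerbation.

3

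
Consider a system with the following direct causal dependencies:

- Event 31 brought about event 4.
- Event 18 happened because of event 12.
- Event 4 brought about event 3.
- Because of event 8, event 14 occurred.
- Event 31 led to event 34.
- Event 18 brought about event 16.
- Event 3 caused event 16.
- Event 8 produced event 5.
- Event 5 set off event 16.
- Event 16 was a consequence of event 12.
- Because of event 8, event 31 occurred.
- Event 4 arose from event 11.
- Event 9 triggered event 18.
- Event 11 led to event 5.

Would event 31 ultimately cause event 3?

Yes

There is a causal chain: event 31 → event 4 → event 3.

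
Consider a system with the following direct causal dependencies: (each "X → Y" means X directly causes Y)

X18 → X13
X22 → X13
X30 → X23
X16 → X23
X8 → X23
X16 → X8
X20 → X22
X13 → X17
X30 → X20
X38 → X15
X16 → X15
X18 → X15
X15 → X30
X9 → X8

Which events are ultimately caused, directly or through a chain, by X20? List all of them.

Direct effects: X22.
2 steps out: X13.
3 steps out: X17.
Not reachable from it: X18, X38, X16, X15, X30, X9, X8, X23.

X13, X17, X22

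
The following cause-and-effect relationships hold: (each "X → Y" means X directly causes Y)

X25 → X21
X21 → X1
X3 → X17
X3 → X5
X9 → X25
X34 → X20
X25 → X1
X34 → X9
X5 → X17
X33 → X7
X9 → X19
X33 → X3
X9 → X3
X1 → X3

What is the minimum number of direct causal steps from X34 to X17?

Shortest chain: X34 → X9 → X3 → X17.

3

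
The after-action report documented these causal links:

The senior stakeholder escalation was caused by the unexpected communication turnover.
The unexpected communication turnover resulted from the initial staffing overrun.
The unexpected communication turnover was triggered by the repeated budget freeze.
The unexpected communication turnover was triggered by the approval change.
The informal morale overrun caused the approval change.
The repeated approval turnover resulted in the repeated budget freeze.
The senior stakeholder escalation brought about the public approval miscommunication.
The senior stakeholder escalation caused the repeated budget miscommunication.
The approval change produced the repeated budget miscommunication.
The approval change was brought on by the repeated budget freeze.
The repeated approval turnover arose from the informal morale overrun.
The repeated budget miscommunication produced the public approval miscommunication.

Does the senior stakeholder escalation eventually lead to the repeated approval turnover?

The senior stakeholder escalation leads to the repeated budget miscommunication, the public approval miscommunication; the repeated approval turnover is not among them.

No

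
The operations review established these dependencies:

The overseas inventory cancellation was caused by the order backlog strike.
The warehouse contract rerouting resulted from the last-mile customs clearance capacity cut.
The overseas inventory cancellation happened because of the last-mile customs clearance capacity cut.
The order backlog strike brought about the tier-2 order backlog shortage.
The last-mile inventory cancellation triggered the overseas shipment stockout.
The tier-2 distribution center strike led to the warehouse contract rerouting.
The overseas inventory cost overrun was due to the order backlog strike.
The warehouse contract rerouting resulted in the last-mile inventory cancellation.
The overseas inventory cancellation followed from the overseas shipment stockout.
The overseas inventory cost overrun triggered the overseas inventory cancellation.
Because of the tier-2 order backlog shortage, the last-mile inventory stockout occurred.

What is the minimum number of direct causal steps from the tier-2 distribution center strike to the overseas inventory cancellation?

Shortest chain: the tier-2 distribution center strike → the warehouse contract rerouting → the last-mile inventory cancellation → the overseas shipment stockout → the overseas inventory cancellation.

4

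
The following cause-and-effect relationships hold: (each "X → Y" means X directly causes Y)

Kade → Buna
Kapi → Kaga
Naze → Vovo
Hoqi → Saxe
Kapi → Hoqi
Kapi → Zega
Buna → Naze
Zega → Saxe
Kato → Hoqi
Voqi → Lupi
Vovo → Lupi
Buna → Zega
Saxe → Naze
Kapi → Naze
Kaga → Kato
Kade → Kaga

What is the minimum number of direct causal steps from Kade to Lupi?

4

Shortest chain: Kade → Buna → Naze → Vovo → Lupi.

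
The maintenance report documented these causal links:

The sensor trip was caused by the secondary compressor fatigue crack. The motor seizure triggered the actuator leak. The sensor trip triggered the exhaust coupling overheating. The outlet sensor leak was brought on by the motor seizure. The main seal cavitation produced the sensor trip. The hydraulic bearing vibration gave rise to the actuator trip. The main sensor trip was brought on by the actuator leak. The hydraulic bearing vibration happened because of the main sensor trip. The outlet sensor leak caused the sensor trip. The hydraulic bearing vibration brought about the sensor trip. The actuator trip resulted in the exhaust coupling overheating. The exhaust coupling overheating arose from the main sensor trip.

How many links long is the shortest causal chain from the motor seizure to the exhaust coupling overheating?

3

Shortest chain: the motor seizure → the outlet sensor leak → the sensor trip → the exhaust coupling overheating.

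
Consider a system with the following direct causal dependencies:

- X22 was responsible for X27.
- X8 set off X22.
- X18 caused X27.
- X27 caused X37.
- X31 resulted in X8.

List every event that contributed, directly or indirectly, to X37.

Immediate cause of X37: X27.
Further upstream: X31, X8, X22, X18.

X18, X22, X27, X31, X8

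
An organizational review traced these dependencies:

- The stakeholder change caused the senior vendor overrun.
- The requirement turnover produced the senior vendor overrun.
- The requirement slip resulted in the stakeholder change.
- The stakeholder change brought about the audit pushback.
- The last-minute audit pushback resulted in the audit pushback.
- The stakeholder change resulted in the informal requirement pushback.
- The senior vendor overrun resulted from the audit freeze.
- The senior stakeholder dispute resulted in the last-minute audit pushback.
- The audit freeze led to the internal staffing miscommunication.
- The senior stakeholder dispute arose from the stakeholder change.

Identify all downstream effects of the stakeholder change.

the audit pushback, the informal requirement pushback, the last-minute audit pushback, the senior stakeholder dispute, the senior vendor overrun

Direct effects: the senior stakeholder dispute, the audit pushback, the informal requirement pushback, the senior vendor overrun.
2 steps out: the last-minute audit pushback.
Not reachable from it: the audit freeze, the requirement slip, the internal staffing miscommunication, the requirement turnover.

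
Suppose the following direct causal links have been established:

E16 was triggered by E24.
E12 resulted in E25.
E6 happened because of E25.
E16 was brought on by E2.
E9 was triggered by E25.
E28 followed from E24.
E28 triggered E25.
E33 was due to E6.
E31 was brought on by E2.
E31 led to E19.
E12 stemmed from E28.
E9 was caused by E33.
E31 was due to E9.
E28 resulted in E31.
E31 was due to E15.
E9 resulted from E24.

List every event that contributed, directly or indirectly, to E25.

E12, E24, E28

Immediate causes of E25: E28, E12.
Further upstream: E24.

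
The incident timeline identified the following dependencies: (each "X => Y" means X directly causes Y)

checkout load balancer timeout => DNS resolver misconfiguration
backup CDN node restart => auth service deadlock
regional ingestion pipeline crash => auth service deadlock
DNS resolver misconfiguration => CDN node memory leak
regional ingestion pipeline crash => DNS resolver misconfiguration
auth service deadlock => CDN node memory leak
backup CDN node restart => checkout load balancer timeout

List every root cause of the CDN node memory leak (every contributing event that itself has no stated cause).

Tracing upstream from the CDN node memory leak: the CDN node memory leak ← the auth service deadlock ← the backup CDN node restart.
A separate upstream branch: the CDN node memory leak ← the DNS resolver misconfiguration ← the regional ingestion pipeline crash.
Each of those chain origins has no stated cause.

the backup CDN node restart, the regional ingestion pipeline crash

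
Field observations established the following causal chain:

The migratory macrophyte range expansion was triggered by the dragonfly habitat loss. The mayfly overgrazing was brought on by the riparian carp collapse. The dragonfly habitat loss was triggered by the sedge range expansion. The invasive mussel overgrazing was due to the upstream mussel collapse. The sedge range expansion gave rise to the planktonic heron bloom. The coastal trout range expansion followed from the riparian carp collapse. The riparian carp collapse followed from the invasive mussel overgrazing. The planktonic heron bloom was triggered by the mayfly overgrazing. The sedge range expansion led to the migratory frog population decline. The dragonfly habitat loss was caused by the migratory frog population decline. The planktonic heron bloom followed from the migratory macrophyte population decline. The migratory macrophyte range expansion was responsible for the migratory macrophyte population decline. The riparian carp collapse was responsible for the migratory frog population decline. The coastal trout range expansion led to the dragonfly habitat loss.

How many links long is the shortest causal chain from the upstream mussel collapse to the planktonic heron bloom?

4

Shortest chain: the upstream mussel collapse → the invasive mussel overgrazing → the riparian carp collapse → the mayfly overgrazing → the planktonic heron bloom.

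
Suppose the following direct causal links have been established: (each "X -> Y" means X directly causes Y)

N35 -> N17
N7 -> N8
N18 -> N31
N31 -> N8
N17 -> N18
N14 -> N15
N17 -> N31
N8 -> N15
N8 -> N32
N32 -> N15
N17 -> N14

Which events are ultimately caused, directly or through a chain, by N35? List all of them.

Direct effects: N17.
2 steps out: N18, N31, N14.
3 steps out: N8, N15.
4 steps out: N32.
Not reachable from it: N7.

N14, N15, N17, N18, N31, N32, N8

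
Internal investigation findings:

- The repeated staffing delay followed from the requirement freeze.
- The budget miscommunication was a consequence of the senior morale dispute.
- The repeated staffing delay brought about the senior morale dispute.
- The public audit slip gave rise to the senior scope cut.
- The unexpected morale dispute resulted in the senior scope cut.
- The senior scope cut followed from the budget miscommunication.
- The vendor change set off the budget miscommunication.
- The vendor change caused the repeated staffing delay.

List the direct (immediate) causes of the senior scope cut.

the budget miscommunication, the public audit slip, the unexpected morale dispute

Upstream contributors include the requirement freeze, the vendor change, the repeated staffing delay, the senior morale dispute, but only the budget miscommunication, the public audit slip, the unexpected morale dispute feed directly into the senior scope cut.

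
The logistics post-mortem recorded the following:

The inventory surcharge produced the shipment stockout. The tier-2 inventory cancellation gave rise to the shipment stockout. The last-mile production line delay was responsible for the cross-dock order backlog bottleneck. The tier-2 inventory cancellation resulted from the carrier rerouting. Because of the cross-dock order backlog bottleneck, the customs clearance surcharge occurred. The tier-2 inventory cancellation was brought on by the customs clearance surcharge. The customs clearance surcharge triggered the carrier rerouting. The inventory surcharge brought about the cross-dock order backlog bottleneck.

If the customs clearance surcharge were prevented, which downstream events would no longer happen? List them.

Downstream of the customs clearance surcharge: the carrier rerouting, the tier-2 inventory cancellation, the shipment stockout.
Of those, still caused via another path: the shipment stockout.
The remainder have no surviving cause.

the carrier rerouting, the tier-2 inventory cancellation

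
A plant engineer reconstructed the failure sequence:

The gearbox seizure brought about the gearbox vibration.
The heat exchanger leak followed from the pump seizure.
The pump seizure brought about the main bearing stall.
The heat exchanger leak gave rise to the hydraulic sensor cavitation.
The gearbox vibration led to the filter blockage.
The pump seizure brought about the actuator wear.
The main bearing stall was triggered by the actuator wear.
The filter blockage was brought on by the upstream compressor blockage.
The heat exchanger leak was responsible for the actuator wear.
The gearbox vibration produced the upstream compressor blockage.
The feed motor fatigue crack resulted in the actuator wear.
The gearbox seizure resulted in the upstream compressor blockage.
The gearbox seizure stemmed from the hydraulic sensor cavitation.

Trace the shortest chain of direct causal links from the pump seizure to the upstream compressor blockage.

the pump seizure → the heat exchanger leak → the hydraulic sensor cavitation → the gearbox seizure → the upstream compressor blockage

the pump seizure → the heat exchanger leak
the heat exchanger leak → the hydraulic sensor cavitation
the hydraulic sensor cavitation → the gearbox seizure
the gearbox seizure → the upstream compressor blockage
Length: 4 steps.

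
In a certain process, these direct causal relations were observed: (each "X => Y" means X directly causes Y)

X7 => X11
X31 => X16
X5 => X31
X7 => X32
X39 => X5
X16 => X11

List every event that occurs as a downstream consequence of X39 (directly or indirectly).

Direct effects: X5.
2 steps out: X31.
3 steps out: X16.
4 steps out: X11.
Not reachable from it: X7, X32.

X11, X16, X31, X5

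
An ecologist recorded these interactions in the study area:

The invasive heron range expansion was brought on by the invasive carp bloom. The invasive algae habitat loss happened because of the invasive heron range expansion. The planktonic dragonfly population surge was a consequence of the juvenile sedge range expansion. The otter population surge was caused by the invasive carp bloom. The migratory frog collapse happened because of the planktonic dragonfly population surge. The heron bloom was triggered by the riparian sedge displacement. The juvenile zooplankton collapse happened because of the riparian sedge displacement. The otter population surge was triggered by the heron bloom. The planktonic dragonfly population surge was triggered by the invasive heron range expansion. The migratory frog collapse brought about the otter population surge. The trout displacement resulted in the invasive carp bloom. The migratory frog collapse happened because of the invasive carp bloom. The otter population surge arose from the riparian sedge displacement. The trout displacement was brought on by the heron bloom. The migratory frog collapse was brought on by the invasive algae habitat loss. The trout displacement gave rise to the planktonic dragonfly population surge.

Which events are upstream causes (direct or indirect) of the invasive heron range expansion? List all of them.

Immediate cause of the invasive heron range expansion: the invasive carp bloom.
Further upstream: the riparian sedge displacement, the heron bloom, the trout displacement.

the heron bloom, the invasive carp bloom, the riparian sedge displacement, the trout displacement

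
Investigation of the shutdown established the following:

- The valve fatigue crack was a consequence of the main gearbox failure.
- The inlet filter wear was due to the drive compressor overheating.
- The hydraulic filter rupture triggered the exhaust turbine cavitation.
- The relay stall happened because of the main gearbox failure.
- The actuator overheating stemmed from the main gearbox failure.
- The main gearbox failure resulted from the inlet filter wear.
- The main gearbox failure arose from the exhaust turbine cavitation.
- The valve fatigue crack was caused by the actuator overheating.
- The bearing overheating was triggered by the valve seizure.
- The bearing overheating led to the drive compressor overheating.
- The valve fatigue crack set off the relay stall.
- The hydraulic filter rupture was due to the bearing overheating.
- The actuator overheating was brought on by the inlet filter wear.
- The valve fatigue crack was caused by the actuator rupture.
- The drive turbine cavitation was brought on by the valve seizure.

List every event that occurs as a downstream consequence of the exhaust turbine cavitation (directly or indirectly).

Direct effects: the main gearbox failure.
2 steps out: the actuator overheating, the valve fatigue crack, the relay stall.
Not reachable from it: the valve seizure, the drive turbine cavitation, the bearing overheating, the drive compressor overheating, the hydraulic filter rupture, the actuator rupture, the inlet filter wear.

the actuator overheating, the main gearbox failure, the relay stall, the valve fatigue crack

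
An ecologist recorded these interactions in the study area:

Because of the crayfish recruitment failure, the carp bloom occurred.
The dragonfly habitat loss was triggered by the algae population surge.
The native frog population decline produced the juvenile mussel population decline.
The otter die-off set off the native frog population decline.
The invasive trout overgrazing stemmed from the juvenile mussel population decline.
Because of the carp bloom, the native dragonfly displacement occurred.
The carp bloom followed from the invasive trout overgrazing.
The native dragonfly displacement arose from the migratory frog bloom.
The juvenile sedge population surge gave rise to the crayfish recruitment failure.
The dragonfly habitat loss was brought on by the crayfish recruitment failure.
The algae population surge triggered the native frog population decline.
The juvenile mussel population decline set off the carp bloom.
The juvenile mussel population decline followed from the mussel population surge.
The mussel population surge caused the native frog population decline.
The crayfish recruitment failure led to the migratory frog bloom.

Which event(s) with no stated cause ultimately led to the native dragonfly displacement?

the algae population surge, the juvenile sedge population surge, the mussel population surge, the otter die-off

Tracing upstream from the native dragonfly displacement: the native dragonfly displacement ← the carp bloom ← the juvenile mussel population decline ← the native frog population decline ← the algae population surge.
A separate upstream branch: the native dragonfly displacement ← the carp bloom ← the juvenile mussel population decline ← the mussel population surge.
A separate upstream branch: the native dragonfly displacement ← the carp bloom ← the juvenile mussel population decline ← the native frog population decline ← the otter die-off.
A separate upstream branch: the native dragonfly displacement ← the migratory frog bloom ← the crayfish recruitment failure ← the juvenile sedge population surge.
Each of those chain origins has no stated cause.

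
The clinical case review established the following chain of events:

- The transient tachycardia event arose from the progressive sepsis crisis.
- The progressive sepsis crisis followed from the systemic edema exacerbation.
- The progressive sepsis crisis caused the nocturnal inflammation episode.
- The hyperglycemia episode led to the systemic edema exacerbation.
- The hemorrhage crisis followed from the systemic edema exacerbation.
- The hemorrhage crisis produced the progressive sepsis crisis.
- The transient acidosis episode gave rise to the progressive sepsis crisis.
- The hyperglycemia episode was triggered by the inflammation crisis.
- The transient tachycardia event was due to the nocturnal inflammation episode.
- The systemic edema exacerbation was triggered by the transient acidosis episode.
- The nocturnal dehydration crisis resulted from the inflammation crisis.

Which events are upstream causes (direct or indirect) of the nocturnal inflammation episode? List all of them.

Immediate cause of the nocturnal inflammation episode: the progressive sepsis crisis.
Further upstream: the inflammation crisis, the hyperglycemia episode, the transient acidosis episode, the systemic edema exacerbation, the hemorrhage crisis.

the hemorrhage crisis, the hyperglycemia episode, the inflammation crisis, the progressive sepsis crisis, the systemic edema exacerbation, the transient acidosis episode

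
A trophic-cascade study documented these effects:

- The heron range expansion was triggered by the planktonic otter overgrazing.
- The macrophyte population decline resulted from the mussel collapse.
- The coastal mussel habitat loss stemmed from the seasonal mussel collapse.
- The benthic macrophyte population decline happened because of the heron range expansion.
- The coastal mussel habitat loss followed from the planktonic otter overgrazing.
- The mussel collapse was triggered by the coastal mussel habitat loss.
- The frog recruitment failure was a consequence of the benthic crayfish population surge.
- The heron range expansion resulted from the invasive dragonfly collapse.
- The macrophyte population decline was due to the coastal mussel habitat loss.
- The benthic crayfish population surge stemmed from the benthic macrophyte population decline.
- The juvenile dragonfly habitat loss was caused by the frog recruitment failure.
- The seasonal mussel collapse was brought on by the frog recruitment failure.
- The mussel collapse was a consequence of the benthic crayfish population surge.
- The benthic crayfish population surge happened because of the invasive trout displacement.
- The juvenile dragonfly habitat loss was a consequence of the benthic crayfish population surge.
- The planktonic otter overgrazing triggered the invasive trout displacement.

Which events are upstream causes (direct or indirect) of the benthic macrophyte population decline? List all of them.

Immediate cause of the benthic macrophyte population decline: the heron range expansion.
Further upstream: the planktonic otter overgrazing, the invasive dragonfly collapse.

the heron range expansion, the invasive dragonfly collapse, the planktonic otter overgrazing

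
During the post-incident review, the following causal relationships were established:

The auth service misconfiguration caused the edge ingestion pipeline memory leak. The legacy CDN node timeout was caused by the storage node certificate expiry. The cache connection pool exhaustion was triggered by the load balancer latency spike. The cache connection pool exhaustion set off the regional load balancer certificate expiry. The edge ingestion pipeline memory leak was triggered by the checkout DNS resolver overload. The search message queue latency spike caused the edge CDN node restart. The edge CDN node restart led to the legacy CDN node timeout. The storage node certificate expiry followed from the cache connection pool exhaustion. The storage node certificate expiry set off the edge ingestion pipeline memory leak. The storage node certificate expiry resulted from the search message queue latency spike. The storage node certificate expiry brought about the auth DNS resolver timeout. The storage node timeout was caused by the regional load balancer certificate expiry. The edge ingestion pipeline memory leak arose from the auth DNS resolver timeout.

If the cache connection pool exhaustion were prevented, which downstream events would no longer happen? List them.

the regional load balancer certificate expiry, the storage node timeout

Downstream of the cache connection pool exhaustion: the regional load balancer certificate expiry, the storage node certificate expiry, the auth DNS resolver timeout, the edge ingestion pipeline memory leak, the legacy CDN node timeout, the storage node timeout.
Of those, still caused via another path: the storage node certificate expiry, the auth DNS resolver timeout, the edge ingestion pipeline memory leak, the legacy CDN node timeout.
The remainder have no surviving cause.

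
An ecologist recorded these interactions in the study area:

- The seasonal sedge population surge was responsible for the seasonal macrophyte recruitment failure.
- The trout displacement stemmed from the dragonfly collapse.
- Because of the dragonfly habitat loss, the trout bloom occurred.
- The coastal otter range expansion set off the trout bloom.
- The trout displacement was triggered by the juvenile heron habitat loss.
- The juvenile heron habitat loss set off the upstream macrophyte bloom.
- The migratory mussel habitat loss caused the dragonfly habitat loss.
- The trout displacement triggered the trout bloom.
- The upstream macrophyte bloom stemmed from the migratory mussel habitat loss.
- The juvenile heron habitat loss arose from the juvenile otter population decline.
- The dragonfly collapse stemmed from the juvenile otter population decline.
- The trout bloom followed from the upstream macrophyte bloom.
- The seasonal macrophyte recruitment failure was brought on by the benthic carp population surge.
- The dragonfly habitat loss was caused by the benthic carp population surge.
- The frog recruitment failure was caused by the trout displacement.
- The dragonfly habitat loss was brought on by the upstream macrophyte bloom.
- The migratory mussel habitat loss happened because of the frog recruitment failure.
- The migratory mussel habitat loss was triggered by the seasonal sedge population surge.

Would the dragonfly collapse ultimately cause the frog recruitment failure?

Yes

There is a causal chain: the dragonfly collapse → the trout displacement → the frog recruitment failure.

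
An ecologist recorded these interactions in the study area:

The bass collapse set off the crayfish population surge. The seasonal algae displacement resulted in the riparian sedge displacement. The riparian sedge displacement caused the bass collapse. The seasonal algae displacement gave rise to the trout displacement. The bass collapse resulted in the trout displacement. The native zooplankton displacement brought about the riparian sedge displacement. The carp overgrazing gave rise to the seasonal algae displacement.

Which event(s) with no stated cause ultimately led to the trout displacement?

the carp overgrazing, the native zooplankton displacement

Tracing upstream from the trout displacement: the trout displacement ← the seasonal algae displacement ← the carp overgrazing.
A separate upstream branch: the trout displacement ← the bass collapse ← the riparian sedge displacement ← the native zooplankton displacement.
Each of those chain origins has no stated cause.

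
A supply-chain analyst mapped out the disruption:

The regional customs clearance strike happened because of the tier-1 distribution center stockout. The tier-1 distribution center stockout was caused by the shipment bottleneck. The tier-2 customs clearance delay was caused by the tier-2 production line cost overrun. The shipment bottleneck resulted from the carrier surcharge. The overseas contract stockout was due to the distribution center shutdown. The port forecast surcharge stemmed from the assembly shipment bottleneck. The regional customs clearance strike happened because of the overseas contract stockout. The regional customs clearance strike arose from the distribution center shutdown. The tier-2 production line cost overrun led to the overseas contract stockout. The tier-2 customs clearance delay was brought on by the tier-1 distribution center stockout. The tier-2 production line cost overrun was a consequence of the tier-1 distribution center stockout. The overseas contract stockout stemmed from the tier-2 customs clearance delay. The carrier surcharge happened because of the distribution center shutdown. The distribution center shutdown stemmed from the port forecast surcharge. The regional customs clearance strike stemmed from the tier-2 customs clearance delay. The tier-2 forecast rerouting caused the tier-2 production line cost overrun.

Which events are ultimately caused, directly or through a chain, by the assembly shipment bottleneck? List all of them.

Direct effects: the port forecast surcharge.
2 steps out: the distribution center shutdown.
3 steps out: the carrier surcharge, the overseas contract stockout, the regional customs clearance strike.
4 steps out: the shipment bottleneck.
5 steps out: the tier-1 distribution center stockout.
6 steps out: the tier-2 production line cost overrun, the tier-2 customs clearance delay.
Not reachable from it: the tier-2 forecast rerouting.

the carrier surcharge, the distribution center shutdown, the overseas contract stockout, the port forecast surcharge, the regional customs clearance strike, the shipment bottleneck, the tier-1 distribution center stockout, the tier-2 customs clearance delay, the tier-2 production line cost overrun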